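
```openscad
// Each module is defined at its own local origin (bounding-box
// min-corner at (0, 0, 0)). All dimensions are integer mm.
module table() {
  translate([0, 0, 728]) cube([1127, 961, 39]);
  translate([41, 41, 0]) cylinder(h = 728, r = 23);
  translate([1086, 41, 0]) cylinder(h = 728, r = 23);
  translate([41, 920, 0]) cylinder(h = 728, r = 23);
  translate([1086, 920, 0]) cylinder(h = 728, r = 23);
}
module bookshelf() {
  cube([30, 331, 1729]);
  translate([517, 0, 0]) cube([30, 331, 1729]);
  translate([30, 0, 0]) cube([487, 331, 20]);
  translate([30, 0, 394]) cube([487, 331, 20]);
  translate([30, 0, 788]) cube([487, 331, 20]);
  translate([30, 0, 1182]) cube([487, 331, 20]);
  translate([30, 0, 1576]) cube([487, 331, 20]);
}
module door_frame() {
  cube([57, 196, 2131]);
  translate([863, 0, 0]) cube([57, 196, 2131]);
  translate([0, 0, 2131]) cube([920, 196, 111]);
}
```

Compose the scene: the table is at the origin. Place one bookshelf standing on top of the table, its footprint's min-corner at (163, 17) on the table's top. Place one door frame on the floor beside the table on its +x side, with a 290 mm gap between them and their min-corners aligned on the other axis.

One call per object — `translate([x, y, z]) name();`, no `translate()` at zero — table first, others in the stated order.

table();
translate([163, 17, 767]) bookshelf();
translate([1417, 0, 0]) door_frame();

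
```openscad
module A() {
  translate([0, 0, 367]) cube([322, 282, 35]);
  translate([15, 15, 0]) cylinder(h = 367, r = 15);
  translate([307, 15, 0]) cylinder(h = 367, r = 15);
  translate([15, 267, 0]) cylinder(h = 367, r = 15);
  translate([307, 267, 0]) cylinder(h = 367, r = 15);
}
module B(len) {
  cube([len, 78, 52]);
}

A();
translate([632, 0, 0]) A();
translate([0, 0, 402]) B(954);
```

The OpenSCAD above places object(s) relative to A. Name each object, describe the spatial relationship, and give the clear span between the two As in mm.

A is a stool. B is a beam. A beam spans the tops of two stools. The clear span between the two stools is 310 mm.

Second stool starts at x = 632; first ends at x = 322; clear span = 632 − 322 = 310 mm.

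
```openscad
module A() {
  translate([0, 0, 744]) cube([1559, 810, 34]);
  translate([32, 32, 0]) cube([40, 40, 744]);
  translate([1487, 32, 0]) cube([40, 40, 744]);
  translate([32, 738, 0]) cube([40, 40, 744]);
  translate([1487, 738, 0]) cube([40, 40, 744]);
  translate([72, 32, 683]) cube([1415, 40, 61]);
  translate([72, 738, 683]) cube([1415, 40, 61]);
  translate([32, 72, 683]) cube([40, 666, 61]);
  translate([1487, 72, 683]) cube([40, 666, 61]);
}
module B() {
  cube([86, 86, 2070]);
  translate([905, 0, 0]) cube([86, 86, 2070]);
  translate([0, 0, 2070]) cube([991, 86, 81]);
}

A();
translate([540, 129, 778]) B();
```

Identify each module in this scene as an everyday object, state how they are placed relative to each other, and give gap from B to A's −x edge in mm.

The door frame's min-x is at 540; the table's min-x is 0; gap = 540 mm.

A is a table. B is a door frame. The door frame is on top of the table. The gap from the door frame to the table's −x edge is 540 mm.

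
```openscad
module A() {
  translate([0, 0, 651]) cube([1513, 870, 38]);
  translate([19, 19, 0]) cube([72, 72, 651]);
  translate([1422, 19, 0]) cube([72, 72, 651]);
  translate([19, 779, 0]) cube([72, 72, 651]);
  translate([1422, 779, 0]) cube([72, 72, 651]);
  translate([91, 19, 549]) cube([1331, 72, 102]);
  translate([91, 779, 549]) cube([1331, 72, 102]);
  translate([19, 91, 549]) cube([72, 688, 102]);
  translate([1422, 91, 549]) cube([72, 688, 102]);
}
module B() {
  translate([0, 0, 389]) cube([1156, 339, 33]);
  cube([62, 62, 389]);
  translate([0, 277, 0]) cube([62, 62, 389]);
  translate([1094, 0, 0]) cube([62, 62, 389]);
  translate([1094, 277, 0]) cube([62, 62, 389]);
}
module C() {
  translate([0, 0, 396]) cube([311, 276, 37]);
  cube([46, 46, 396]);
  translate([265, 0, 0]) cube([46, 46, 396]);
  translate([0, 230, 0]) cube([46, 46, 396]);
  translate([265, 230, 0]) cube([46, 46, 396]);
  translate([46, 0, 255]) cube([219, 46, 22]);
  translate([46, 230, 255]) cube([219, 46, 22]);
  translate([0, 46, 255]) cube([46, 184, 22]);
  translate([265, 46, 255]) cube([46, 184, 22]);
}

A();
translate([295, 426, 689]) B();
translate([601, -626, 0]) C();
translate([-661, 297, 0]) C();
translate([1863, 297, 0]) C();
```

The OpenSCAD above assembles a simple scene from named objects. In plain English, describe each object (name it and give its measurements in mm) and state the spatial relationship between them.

A is a table: top 1513 mm (x) × 870 mm (y), 38 mm thick, upper face at z = 689 mm, on four 72×72 mm square legs, each inset 19 mm from the nearest pair of top edges, running from z = 0 to the bottom of the top. Four apron rails, 72 mm thick and 102 mm tall, run between adjacent legs with their top edges flush with the underside of the top and their outer faces flush with the legs' outer faces.

B is a bench: a 1156×339 mm seat slab, 33 mm thick, top at z = 422 mm, on four 62×62 mm square legs flush with the seat corners and standing on z = 0.

C is a simple wooden stool: a rectangular seat 311 mm (x) by 276 mm (y), 37 mm thick, top face at z = 433 mm, on four square legs, each 46×46 mm in cross-section. The legs rest on z = 0, each flush with a corner of the seat. Four stretchers, 46 mm wide and 22 mm tall, connect adjacent legs with their undersides at z = 255 mm, each running between the inner faces of the legs it joins and aligned with the legs' outer faces on the other axis.

The bench is on top of the table. Three stools sit around the table at the −y, −x, +x sides.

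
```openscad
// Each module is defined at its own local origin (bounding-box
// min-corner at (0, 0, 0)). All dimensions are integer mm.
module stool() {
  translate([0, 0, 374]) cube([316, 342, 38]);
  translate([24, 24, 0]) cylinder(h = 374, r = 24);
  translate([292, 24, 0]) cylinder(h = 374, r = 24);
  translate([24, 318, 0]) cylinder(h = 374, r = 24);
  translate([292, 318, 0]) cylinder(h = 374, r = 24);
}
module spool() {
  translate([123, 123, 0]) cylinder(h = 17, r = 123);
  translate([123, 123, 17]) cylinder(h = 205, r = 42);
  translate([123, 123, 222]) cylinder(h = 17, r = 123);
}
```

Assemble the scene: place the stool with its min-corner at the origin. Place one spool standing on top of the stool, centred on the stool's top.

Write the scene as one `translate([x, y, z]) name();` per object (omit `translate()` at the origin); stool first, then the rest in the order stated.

stool();
translate([35, 48, 412]) spool();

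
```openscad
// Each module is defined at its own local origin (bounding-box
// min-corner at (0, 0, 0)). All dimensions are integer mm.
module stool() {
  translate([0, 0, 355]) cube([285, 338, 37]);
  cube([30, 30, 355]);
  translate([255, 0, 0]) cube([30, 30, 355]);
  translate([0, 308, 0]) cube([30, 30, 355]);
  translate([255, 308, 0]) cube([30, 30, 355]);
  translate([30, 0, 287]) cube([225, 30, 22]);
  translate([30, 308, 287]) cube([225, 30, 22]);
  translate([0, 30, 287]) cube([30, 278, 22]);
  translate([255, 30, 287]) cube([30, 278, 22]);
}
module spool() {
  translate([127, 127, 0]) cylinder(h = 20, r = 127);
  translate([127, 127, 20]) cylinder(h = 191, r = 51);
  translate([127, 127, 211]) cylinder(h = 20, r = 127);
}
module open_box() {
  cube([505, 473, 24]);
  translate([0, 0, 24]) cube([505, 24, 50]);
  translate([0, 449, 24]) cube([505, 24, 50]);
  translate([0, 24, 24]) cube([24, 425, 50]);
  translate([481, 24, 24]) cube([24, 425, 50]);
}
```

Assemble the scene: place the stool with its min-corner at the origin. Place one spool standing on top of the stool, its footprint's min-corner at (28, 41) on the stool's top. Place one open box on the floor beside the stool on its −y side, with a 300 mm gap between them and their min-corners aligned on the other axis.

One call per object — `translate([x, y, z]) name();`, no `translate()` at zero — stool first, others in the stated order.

stool();
translate([28, 41, 392]) spool();
translate([0, -773, 0]) open_box();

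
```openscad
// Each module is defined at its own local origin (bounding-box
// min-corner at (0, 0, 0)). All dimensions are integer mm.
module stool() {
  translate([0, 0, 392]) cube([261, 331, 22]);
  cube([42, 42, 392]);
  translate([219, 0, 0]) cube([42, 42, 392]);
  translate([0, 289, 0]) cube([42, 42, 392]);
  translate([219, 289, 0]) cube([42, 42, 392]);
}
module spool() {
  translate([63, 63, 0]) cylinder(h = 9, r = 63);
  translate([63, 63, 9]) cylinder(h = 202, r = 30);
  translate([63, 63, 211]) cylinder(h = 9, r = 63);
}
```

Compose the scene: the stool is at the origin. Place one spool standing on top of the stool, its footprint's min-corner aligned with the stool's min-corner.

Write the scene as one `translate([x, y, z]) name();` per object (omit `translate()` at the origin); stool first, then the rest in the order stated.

stool();
translate([0, 0, 414]) spool();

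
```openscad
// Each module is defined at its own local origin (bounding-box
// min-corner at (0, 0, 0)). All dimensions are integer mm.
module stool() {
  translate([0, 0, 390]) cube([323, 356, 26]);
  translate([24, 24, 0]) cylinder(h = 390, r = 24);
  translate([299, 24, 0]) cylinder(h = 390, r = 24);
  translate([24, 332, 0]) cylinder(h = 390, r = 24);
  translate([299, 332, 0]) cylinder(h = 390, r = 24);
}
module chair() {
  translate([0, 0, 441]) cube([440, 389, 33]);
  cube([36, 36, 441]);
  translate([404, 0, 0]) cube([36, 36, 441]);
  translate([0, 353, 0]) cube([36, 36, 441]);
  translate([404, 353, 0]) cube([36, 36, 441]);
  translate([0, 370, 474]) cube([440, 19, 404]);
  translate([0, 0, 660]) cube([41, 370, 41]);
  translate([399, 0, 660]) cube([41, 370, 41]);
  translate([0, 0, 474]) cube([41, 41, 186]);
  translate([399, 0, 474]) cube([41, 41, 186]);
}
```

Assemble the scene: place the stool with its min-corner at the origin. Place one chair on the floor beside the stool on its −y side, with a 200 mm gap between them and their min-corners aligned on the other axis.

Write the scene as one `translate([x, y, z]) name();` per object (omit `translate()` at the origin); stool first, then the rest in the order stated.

stool();
translate([0, -589, 0]) chair();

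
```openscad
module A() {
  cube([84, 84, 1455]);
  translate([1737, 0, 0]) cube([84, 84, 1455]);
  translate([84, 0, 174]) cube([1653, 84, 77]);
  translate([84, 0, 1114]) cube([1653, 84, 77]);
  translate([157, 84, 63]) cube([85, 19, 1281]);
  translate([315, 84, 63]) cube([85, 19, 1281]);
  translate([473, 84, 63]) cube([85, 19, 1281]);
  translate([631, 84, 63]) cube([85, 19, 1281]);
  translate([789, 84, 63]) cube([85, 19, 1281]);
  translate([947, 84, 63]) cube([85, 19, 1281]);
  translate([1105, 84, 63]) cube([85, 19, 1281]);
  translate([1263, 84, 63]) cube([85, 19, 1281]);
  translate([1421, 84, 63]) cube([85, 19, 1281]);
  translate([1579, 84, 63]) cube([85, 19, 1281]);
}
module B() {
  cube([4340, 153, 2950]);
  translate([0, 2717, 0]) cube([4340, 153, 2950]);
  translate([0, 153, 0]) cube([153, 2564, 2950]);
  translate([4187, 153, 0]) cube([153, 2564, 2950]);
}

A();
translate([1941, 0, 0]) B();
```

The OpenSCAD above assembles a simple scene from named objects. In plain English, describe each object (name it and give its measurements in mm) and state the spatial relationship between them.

A is a fence section. Two 84×84 mm posts, 1455 mm tall, stand on the floor with a clear span of 1653 mm between their inner faces. Two horizontal rails of 84×77 mm section span the gap between the posts with their undersides at z = 174 mm and z = 1114 mm, flush with the posts' −y face. 10 pickets, each 85 mm wide, 19 mm thick and 1281 mm tall, are fixed to the +y face of the rails with their bottoms at z = 63 mm, evenly spaced across the span with equal gaps (rounded down to the nearest mm) at the −x end and between each pair — any rounding remainder accumulates at the +x end.

B is a box-shaped house frame (walls only): outside footprint 4340×2870 mm, wall height 2950 mm, wall thickness 153 mm. The two y-facing walls run the full x-width; the two x-facing walls fit between the inner faces of the y-facing walls.

The house frame is on the floor beside the fence section on its +x side.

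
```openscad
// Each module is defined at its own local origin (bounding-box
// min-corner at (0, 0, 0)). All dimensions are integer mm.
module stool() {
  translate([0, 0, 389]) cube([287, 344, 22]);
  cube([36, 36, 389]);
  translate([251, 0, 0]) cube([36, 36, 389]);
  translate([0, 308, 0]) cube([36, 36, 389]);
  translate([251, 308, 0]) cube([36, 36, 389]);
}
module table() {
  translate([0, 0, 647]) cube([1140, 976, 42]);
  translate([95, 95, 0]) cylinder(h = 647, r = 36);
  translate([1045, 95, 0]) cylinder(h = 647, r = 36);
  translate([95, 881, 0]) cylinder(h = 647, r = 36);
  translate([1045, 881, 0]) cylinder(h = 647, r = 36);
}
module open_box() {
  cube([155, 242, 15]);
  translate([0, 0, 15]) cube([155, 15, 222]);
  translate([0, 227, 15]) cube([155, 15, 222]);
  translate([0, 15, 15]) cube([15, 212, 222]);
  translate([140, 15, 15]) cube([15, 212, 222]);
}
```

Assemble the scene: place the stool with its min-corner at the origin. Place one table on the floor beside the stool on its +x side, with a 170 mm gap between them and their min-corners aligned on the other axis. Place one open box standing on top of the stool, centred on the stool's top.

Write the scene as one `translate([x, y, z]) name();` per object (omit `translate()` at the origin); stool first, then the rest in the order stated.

stool();
translate([457, 0, 0]) table();
translate([66, 51, 411]) open_box();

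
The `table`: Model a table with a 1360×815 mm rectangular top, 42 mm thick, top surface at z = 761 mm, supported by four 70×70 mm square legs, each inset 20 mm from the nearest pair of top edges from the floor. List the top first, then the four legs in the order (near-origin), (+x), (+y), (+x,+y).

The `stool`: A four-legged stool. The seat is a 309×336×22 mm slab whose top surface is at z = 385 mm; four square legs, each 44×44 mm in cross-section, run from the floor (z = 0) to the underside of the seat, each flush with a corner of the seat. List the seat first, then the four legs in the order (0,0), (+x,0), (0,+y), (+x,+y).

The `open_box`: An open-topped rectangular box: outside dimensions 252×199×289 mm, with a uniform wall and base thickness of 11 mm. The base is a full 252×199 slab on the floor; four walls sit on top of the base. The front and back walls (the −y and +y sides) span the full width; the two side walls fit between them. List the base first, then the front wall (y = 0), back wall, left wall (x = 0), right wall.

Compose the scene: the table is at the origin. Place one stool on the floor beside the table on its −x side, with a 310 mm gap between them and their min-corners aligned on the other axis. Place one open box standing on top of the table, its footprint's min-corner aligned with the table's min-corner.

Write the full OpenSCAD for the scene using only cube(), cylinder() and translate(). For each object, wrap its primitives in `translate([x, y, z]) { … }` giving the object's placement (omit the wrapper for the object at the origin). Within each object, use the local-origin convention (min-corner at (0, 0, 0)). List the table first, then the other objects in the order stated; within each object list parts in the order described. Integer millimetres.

translate([0, 0, 719]) cube([1360, 815, 42]);
translate([20, 20, 0]) cube([70, 70, 719]);
translate([1270, 20, 0]) cube([70, 70, 719]);
translate([20, 725, 0]) cube([70, 70, 719]);
translate([1270, 725, 0]) cube([70, 70, 719]);
translate([-619, 0, 0]) {
  translate([0, 0, 363]) cube([309, 336, 22]);
  cube([44, 44, 363]);
  translate([265, 0, 0]) cube([44, 44, 363]);
  translate([0, 292, 0]) cube([44, 44, 363]);
  translate([265, 292, 0]) cube([44, 44, 363]);
}
translate([0, 0, 761]) {
  cube([252, 199, 11]);
  translate([0, 0, 11]) cube([252, 11, 278]);
  translate([0, 188, 11]) cube([252, 11, 278]);
  translate([0, 11, 11]) cube([11, 177, 278]);
  translate([241, 11, 11]) cube([11, 177, 278]);
}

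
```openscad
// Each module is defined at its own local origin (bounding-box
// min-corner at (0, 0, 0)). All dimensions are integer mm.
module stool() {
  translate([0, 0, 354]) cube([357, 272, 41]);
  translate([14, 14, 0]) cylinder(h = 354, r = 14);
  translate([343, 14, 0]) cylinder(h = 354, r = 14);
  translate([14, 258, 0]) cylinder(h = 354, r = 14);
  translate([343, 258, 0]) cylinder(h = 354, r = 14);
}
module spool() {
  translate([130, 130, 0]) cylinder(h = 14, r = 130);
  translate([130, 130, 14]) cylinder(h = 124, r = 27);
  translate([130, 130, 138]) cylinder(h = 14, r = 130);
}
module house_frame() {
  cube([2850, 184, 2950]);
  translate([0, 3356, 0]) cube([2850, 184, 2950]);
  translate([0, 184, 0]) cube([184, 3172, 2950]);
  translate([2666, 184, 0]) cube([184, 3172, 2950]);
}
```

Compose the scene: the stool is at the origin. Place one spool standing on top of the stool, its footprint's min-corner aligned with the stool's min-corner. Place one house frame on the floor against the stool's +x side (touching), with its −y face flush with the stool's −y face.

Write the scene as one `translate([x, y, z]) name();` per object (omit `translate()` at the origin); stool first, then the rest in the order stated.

stool();
translate([0, 0, 395]) spool();
translate([357, 0, 0]) house_frame();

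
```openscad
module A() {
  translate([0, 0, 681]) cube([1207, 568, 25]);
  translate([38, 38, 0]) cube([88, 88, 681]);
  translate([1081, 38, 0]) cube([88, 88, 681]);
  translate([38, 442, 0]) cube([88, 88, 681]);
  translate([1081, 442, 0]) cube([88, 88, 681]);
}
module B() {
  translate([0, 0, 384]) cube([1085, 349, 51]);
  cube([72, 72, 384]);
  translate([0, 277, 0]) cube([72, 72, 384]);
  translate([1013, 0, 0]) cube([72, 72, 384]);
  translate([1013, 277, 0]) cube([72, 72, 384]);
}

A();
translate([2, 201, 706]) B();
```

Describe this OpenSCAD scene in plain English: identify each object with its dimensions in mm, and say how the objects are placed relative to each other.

A is a rectangular dining table. The top is 1207×568×25 mm with its upper surface at z = 706 mm. It stands on four 88×88 mm square legs, each inset 38 mm from the nearest pair of top edges, running from the floor to the underside of the top.

B is a bench: a 1085×349 mm seat slab, 51 mm thick, top at z = 435 mm, on four 72×72 mm square legs flush with the seat corners and standing on z = 0.

The bench is on top of the table.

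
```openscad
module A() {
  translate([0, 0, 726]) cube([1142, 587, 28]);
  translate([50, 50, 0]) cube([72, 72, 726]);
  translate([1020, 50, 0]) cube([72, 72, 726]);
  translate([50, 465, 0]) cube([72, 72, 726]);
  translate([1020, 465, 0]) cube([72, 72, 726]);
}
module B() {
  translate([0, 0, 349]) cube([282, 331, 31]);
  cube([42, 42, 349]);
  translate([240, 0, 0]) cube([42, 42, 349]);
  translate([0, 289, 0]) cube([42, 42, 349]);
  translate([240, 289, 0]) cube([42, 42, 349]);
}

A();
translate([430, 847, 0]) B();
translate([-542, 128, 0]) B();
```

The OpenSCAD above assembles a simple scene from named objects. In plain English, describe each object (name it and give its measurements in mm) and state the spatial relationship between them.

A is a rectangular dining table. The top is 1142×587×28 mm with its upper surface at z = 754 mm. It stands on four 72×72 mm square legs, each inset 50 mm from the nearest pair of top edges, running from the floor to the underside of the top.

B is a four-legged stool. The seat is a 282×331×31 mm slab whose top surface is at z = 380 mm; four square legs, each 42×42 mm in cross-section, run from the floor (z = 0) to the underside of the seat, each flush with a corner of the seat.

Two stools sit around the table at the +y, −x sides.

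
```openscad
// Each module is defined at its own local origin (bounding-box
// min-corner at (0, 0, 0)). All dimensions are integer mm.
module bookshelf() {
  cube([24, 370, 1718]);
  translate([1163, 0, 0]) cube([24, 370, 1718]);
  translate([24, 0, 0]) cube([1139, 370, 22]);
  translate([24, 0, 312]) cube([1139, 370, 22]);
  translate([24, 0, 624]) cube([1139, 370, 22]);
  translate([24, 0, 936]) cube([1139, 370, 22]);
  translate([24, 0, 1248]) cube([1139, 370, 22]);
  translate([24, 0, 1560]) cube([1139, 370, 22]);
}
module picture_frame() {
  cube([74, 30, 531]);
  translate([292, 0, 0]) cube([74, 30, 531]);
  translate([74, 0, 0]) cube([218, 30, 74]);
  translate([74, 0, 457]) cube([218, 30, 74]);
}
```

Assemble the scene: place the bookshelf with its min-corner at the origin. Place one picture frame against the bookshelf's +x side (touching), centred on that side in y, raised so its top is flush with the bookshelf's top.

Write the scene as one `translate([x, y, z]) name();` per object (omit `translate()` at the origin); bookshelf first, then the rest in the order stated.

bookshelf();
translate([1187, 170, 1187]) picture_frame();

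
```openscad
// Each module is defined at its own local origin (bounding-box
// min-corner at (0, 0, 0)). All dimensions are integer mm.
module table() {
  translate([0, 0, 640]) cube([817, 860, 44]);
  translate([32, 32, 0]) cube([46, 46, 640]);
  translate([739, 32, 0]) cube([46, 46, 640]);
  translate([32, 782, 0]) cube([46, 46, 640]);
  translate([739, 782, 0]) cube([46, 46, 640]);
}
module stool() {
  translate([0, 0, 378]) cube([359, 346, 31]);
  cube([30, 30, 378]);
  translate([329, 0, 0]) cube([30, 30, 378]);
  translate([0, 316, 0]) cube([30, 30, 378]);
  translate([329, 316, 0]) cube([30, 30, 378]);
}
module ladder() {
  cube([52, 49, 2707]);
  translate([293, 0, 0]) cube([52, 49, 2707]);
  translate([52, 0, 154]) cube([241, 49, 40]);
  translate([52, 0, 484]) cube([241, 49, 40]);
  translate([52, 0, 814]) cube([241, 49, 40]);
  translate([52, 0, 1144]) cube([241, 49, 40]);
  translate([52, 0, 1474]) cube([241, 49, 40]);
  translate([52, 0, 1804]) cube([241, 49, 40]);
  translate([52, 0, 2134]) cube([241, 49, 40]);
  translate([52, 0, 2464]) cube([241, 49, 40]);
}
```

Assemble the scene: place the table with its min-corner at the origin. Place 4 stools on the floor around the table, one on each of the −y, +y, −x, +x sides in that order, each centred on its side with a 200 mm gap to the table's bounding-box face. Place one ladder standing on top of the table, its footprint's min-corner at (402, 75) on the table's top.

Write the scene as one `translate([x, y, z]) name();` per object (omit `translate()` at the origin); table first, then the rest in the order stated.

table();
translate([229, -546, 0]) stool();
translate([229, 1060, 0]) stool();
translate([-559, 257, 0]) stool();
translate([1017, 257, 0]) stool();
translate([402, 75, 684]) ladder();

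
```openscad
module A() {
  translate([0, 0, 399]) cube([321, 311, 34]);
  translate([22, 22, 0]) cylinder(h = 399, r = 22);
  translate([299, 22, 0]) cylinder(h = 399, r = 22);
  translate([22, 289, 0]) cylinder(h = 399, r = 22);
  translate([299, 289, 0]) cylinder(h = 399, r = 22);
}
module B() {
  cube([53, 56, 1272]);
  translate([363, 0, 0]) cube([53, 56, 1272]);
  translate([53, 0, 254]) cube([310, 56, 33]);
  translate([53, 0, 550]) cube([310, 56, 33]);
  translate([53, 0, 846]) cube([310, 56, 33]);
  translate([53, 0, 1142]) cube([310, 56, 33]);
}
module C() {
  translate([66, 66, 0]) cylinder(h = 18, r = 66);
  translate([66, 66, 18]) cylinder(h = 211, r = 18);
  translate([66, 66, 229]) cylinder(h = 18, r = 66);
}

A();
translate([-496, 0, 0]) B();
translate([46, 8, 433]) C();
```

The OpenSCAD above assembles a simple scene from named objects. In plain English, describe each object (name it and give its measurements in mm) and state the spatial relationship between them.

A is a four-legged stool. The seat is a 321×311×34 mm slab whose top surface is at z = 433 mm; four round legs, each 44 mm in diameter, run from the floor (z = 0) to the underside of the seat, each leg's axis is inset half a diameter from the nearest pair of seat edges (so the leg's bounding box is flush with the corner).

B is a wooden ladder with two side rails of 53×56 mm section and 1272 mm height, set 416 mm apart overall. Between them run 4 rectangular rungs (56 mm deep, 33 mm thick), front faces flush with the rails' −y face. The bottom of the first rung is 254 mm above the floor and each subsequent rung is 296 mm higher than the one below.

C is a spool: two coaxial disc flanges of radius 66 mm and thickness 18 mm, joined by a core cylinder of radius 18 mm and height 211 mm. The lower flange rests on z = 0 and the three cylinders share a vertical axis.

The ladder is on the floor beside the stool on its −x side. The spool is on top of the stool.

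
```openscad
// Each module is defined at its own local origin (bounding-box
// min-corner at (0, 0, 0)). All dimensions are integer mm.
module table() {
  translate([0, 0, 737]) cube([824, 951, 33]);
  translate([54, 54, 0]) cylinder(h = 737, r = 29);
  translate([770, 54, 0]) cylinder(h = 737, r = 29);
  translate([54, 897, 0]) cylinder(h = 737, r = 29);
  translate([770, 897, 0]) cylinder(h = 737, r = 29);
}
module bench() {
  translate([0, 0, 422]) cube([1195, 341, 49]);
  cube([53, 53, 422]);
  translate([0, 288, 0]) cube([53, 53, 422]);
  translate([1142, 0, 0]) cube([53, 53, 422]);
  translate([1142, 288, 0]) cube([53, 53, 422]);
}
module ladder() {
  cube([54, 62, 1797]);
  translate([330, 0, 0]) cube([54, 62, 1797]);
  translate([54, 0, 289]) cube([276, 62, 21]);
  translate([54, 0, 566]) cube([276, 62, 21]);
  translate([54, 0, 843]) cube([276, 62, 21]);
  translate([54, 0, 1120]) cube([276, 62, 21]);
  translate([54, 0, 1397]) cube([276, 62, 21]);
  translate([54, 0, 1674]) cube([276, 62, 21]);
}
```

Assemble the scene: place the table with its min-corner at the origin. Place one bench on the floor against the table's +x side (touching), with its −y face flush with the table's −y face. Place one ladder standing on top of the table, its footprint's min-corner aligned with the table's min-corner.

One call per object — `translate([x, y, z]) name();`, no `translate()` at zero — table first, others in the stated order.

table();
translate([824, 0, 0]) bench();
translate([0, 0, 770]) ladder();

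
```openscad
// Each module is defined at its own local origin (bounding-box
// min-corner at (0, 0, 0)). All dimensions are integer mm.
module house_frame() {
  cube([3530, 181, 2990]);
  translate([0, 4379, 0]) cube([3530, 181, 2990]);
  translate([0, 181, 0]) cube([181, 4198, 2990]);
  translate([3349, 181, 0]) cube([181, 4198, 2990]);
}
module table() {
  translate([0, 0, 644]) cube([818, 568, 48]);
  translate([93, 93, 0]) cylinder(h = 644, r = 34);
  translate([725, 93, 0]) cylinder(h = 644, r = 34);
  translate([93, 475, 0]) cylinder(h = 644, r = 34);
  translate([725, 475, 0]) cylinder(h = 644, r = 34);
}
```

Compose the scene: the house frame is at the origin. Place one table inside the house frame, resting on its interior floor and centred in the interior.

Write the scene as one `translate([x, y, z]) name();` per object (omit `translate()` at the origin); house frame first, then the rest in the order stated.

house_frame();
translate([1356, 1996, 0]) table();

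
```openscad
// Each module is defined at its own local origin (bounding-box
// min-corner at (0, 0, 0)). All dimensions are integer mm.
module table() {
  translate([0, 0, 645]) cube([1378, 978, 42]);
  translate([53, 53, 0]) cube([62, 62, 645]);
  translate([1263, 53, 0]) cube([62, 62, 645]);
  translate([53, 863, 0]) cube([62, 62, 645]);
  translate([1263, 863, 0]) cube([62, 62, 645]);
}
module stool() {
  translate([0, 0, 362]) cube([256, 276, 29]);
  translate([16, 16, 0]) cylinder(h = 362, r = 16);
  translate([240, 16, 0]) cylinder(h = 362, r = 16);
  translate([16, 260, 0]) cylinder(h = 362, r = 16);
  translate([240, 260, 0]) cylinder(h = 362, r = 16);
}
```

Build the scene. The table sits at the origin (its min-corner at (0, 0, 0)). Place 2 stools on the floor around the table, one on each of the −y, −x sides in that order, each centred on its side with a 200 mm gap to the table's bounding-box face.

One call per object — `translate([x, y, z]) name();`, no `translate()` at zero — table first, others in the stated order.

table();
translate([561, -476, 0]) stool();
translate([-456, 351, 0]) stool();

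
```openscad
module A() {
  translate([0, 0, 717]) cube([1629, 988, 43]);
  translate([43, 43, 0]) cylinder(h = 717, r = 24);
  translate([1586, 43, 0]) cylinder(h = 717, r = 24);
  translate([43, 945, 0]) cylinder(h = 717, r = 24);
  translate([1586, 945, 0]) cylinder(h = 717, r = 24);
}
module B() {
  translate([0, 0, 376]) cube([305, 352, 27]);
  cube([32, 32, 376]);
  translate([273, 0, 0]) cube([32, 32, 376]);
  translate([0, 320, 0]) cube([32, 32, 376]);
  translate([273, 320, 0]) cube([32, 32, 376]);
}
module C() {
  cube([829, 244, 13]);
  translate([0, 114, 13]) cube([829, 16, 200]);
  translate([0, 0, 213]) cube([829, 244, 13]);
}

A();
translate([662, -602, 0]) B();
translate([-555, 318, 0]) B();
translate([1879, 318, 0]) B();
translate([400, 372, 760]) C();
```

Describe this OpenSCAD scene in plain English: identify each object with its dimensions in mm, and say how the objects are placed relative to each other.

A is a table with a 1629×988 mm rectangular top, 43 mm thick, top surface at z = 760 mm, supported by four round legs of 48 mm diameter, each leg's bounding box inset 19 mm from the nearest pair of top edges, running from the floor.

B is a four-legged stool. The seat is a 305×352×27 mm slab whose top surface is at z = 403 mm; four square legs, each 32×32 mm in cross-section, run from the floor (z = 0) to the underside of the seat, each flush with a corner of the seat.

C is an I-beam lying along x, 829 mm long. Overall section height 226 mm. Two flanges 244 mm wide (y) and 13 mm thick, one on the floor and one at the top; a web 16 mm thick runs between them, centred on the flange width.

Three stools sit around the table at the −y, −x, +x sides. The I-beam is on top of the table, centred.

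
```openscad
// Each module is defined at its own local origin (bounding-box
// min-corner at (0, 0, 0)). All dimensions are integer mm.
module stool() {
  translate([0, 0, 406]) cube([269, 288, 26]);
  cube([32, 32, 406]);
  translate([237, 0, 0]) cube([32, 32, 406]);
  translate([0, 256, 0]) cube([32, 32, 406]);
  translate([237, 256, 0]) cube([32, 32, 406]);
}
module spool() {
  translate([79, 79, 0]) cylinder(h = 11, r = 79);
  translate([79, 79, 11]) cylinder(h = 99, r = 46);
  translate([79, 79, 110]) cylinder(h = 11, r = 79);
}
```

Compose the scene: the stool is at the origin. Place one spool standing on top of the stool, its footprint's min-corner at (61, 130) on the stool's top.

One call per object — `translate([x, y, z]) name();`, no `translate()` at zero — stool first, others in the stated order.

stool();
translate([61, 130, 432]) spool();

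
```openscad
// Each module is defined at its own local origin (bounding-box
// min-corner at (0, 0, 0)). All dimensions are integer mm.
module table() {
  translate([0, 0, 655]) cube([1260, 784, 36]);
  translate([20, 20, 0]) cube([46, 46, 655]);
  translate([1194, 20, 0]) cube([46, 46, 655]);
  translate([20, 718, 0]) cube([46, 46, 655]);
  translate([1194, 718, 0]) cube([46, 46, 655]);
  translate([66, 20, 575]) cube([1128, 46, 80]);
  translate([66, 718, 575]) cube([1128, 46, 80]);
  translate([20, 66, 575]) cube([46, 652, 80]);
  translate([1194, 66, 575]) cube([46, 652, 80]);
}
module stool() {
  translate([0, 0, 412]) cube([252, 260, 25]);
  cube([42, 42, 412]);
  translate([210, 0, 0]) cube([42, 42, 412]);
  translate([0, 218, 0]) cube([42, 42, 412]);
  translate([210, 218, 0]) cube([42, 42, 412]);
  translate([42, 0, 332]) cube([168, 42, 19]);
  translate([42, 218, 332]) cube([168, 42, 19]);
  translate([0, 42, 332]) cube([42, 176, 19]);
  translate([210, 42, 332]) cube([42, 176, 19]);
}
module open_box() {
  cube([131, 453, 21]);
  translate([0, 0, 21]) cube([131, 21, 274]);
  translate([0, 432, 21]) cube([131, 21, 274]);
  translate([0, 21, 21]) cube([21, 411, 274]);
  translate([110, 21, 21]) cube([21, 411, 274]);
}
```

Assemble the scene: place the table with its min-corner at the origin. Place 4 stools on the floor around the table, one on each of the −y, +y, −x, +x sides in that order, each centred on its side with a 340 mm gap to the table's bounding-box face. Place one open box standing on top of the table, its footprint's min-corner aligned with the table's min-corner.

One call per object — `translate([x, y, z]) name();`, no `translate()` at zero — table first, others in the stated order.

table();
translate([504, -600, 0]) stool();
translate([504, 1124, 0]) stool();
translate([-592, 262, 0]) stool();
translate([1600, 262, 0]) stool();
translate([0, 0, 691]) open_box();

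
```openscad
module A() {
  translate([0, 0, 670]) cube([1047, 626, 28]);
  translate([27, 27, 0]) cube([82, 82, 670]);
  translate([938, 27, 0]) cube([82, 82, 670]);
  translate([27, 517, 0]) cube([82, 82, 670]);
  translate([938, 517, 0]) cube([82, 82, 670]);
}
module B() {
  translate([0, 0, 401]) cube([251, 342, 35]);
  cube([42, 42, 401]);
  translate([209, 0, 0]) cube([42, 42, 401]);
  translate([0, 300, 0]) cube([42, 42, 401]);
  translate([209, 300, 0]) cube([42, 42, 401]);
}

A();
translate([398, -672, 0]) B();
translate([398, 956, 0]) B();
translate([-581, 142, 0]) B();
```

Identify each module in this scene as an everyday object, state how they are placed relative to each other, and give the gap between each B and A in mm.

A is a table. B is a stool. Three stools sit around the table at the −y, +y, −x sides. The gap between each stool and the table is 330 mm.

Each stool's nearest face is 330 mm from the table's bounding box.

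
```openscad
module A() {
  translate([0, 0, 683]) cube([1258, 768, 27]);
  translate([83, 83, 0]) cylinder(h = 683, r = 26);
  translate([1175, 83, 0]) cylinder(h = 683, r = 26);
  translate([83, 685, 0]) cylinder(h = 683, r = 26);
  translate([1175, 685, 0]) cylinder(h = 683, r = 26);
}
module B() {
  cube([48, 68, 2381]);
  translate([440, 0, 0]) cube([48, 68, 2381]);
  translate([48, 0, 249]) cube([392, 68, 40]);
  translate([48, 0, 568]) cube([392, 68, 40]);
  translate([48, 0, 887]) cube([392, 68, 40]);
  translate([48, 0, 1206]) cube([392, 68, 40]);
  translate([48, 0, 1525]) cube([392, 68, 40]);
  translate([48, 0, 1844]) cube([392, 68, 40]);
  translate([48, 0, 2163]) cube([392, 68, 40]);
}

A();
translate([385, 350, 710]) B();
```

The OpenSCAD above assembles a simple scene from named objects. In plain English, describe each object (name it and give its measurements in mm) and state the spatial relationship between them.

A is a rectangular dining table. The top is 1258×768×27 mm with its upper surface at z = 710 mm. It stands on four round legs of 52 mm diameter, each leg's bounding box inset 57 mm from the nearest pair of top edges, running from the floor to the underside of the top.

B is a wooden ladder with two side rails of 48×68 mm section and 2381 mm height, set 488 mm apart overall. Between them run 7 rectangular rungs (68 mm deep, 40 mm thick), front faces flush with the rails' −y face. The bottom of the first rung is 249 mm above the floor and each subsequent rung is 319 mm higher than the one below.

The ladder is on top of the table, centred.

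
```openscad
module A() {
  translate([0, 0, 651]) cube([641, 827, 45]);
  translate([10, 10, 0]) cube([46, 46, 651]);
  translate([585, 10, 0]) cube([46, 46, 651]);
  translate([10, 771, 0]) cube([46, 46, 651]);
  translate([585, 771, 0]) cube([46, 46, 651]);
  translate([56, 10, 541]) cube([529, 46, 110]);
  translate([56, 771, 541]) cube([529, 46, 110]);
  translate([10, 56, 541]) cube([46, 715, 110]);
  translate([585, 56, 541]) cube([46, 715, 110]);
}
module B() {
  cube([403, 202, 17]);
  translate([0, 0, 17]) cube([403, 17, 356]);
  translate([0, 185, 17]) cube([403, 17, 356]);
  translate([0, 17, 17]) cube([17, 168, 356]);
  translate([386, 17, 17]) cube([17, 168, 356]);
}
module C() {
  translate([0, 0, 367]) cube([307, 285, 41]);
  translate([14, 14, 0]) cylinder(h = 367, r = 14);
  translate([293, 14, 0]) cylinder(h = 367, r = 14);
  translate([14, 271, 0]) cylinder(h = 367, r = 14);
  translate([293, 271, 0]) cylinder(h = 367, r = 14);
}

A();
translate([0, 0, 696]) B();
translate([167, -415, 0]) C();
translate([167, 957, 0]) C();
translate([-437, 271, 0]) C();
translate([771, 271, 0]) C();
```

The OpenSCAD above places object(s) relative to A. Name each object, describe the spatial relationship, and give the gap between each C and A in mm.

A is a table. B is an open box. C is a stool. The open box is on top of the table. Four stools sit around the table at the −y, +y, −x, +x sides. The gap between each stool and the table is 130 mm.

Each stool's nearest face is 130 mm from the table's bounding box.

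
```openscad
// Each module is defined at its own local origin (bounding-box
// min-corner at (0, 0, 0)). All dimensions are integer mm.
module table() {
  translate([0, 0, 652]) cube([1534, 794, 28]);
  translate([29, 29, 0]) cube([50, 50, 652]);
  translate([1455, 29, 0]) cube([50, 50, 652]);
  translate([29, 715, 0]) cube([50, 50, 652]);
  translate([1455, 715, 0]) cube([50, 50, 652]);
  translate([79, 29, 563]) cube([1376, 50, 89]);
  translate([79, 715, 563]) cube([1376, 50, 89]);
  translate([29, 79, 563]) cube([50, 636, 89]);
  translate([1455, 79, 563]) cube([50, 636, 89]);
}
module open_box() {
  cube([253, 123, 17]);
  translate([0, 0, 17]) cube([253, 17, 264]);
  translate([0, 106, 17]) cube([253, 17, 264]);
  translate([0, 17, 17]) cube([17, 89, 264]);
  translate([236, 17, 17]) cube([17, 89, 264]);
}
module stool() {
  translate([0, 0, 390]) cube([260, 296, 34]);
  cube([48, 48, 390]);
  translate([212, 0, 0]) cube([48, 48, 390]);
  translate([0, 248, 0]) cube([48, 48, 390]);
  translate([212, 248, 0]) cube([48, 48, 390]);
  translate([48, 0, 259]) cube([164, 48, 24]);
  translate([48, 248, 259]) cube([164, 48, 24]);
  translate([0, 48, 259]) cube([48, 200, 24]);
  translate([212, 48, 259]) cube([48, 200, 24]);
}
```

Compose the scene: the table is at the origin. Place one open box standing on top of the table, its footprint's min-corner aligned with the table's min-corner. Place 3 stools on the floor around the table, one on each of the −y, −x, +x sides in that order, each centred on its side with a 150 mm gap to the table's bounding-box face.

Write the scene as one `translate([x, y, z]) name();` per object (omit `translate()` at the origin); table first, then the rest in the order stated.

table();
translate([0, 0, 680]) open_box();
translate([637, -446, 0]) stool();
translate([-410, 249, 0]) stool();
translate([1684, 249, 0]) stool();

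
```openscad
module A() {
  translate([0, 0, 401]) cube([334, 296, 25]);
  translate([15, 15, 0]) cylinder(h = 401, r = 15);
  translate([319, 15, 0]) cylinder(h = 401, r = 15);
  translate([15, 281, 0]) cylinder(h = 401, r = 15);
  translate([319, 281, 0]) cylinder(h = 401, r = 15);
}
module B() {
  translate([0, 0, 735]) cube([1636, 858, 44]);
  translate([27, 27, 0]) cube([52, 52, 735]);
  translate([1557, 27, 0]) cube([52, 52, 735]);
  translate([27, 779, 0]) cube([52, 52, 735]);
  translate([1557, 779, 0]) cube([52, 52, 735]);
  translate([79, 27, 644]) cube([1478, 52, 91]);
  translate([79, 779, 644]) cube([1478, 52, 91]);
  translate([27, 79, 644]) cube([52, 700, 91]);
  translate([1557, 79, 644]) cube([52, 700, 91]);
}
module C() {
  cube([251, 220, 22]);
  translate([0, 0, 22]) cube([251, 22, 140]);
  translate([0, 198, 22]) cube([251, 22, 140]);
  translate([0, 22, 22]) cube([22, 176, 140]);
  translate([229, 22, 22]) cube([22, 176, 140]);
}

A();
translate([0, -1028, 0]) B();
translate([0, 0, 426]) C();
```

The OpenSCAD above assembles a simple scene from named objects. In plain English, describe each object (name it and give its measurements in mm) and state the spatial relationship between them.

A is a four-legged stool. The seat is 334×296 mm, 25 mm thick, top at z = 426 mm. It stands on four round legs, each 30 mm in diameter, from z = 0 to the seat underside, each leg's axis is inset half a diameter from the nearest pair of seat edges (so the leg's bounding box is flush with the corner).

B is a rectangular dining table. The top is 1636×858×44 mm with its upper surface at z = 779 mm. It stands on four 52×52 mm square legs, each inset 27 mm from the nearest pair of top edges, running from the floor to the underside of the top. Four apron rails, 52 mm thick and 91 mm tall, run between adjacent legs with their top edges flush with the underside of the top and their outer faces flush with the legs' outer faces.

C is an open-topped rectangular box: outside dimensions 251×220×162 mm, with a uniform wall and base thickness of 22 mm. The base is a full 251×220 slab on the floor; four walls sit on top of the base. The front and back walls (the −y and +y sides) span the full width; the two side walls fit between them.

The table is on the floor beside the stool on its −y side. The open box is on top of the stool.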